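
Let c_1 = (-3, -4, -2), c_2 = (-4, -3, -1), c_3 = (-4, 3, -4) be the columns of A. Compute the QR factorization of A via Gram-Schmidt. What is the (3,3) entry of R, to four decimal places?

e_1 = c_1/‖c_1‖ = (-3, -4, -2)/5.3852 = (-0.5571, -0.7428, -0.3714).
r_{12} = e_1·c_2 = 4.8281.
u_2 = c_2 − 4.8281·e_1 = (-1.3103, 0.5862, 0.7931).
‖u_2‖ = 1.6400, so e_2 = (-0.7990, 0.3574, 0.4836).
r_{13} = e_1·c_3 = 1.4856; r_{23} = e_2·c_3 = 2.3339.
u_3 = c_3 − 1.4856·e_1 − 2.3339·e_2 = (-1.3077, 3.2692, -4.5769).
r_{33} = ‖u_3‖ = 5.7746.

r_{33} = 5.7746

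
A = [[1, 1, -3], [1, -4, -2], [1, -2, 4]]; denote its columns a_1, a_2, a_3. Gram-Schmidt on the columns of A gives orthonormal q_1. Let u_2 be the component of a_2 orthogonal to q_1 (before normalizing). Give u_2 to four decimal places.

u_2 = (2.6667, -2.3333, -0.3333)

a_1 = (1, 1, 1); ‖a_1‖ = 1.7321, so q_1 = (0.5774, 0.5774, 0.5774).
q_1·a_2 = 0.5774·1 + 0.5774·(-4) + 0.5774·(-2) = -2.8868.
u_2 = a_2 + 2.8868·q_1 = (2.6667, -2.3333, -0.3333).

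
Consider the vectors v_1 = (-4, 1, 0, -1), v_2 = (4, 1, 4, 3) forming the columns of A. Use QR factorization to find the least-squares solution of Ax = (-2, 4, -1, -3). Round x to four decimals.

q_1 = v_1/‖v_1‖ = (-4, 1, 0, -1)/4.2426 = (-0.9428, 0.2357, 0.0000, -0.2357).
r_{12} = q_1·v_2 = -4.2426.
u_2 = v_2 + 4.2426·q_1 = (0.0000, 2.0000, 4.0000, 2.0000).
‖u_2‖ = 4.8990, so q_2 = (0.0000, 0.4082, 0.8165, 0.4082).
Qᵀb = (3.5355, -0.4082).
Back-substitute: x_2 = -0.4082/4.8990 = -0.0833.
x_1 = (3.5355 + 4.2426·(-0.0833))/4.2426 = 0.7500.

x = (0.7500, -0.0833)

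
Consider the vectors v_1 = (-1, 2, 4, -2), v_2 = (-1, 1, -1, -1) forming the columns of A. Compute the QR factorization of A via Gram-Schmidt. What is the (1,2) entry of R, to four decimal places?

r_{12} = 0.2000

v_1 = (-1, 2, 4, -2); ‖v_1‖ = 5.0000, so e_1 = (-0.2000, 0.4000, 0.8000, -0.4000).
r_{12} = e_1·v_2 = 0.2000.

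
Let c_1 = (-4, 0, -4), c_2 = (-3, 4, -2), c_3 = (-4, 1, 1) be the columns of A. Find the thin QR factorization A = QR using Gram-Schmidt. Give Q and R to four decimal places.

Q = [[-0.7071, -0.1231, -0.6963], [0.0000, 0.9847, -0.1741], [-0.7071, 0.1231, 0.6963]], R = [[5.6569, 3.5355, 2.1213], [0.0000, 4.0620, 1.6002], [0.0000, 0.0000, 3.3075]]

e_1 = c_1/‖c_1‖ = (-4, 0, -4)/5.6569 = (-0.7071, 0.0000, -0.7071).
r_{12} = e_1·c_2 = 3.5355.
u_2 = c_2 − 3.5355·e_1 = (-0.5000, 4.0000, 0.5000).
‖u_2‖ = 4.0620, so e_2 = (-0.1231, 0.9847, 0.1231).
r_{13} = e_1·c_3 = 2.1213; r_{23} = e_2·c_3 = 1.6002.
u_3 = c_3 − 2.1213·e_1 − 1.6002·e_2 = (-2.3030, -0.5758, 2.3030).
‖u_3‖ = 3.3075, so e_3 = (-0.6963, -0.1741, 0.6963).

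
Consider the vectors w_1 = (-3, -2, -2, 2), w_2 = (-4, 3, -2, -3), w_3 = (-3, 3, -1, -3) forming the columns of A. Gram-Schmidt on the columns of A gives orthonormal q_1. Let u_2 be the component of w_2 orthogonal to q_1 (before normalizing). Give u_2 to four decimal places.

w_1 = (-3, -2, -2, 2); ‖w_1‖ = 4.5826, so q_1 = (-0.6547, -0.4364, -0.4364, 0.4364).
q_1·w_2 = (-0.6547)·(-4) + (-0.4364)·3 + (-0.4364)·(-2) + 0.4364·(-3) = 0.8729.
u_2 = w_2 − 0.8729·q_1 = (-3.4286, 3.3810, -1.6190, -3.3810).

u_2 = (-3.4286, 3.3810, -1.6190, -3.3810)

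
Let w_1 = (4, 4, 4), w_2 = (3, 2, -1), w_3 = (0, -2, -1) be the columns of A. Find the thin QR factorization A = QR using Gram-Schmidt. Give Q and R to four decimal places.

w_1 = (4, 4, 4); ‖w_1‖ = 6.9282, so e_1 = (0.5774, 0.5774, 0.5774).
e_1·w_2 = 0.5774·3 + 0.5774·2 + 0.5774·(-1) = 2.3094.
u_2 = w_2 − 2.3094·e_1 = (1.6667, 0.6667, -2.3333).
‖u_2‖ = 2.9439, so e_2 = (0.5661, 0.2265, -0.7926).
e_1·w_3 = 0.5774·0 + 0.5774·(-2) + 0.5774·(-1) = -1.7321; e_2·w_3 = 0.5661·0 + 0.2265·(-2) + (-0.7926)·(-1) = 0.3397.
u_3 = w_3 + 1.7321·e_1 − 0.3397·e_2 = (0.8077, -1.0769, 0.2692).
‖u_3‖ = 1.3728, so e_3 = (0.5883, -0.7845, 0.1961).

Q = [[0.5774, 0.5661, 0.5883], [0.5774, 0.2265, -0.7845], [0.5774, -0.7926, 0.1961]], R = [[6.9282, 2.3094, -1.7321], [0.0000, 2.9439, 0.3397], [0.0000, 0.0000, 1.3728]]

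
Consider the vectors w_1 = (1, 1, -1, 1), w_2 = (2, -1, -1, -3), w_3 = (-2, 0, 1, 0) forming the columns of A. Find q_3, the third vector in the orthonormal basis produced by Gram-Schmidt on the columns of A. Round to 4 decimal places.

q_3 = (-0.5229, 0.6418, -0.3328, -0.4516)

w_1 = (1, 1, -1, 1); ‖w_1‖ = 2.0000, so q_1 = (0.5000, 0.5000, -0.5000, 0.5000).
q_1·w_2 = 0.5000·2 + 0.5000·(-1) + (-0.5000)·(-1) + 0.5000·(-3) = -0.5000.
u_2 = w_2 + 0.5000·q_1 = (2.2500, -0.7500, -1.2500, -2.7500).
‖u_2‖ = 3.8406, so q_2 = (0.5859, -0.1953, -0.3255, -0.7160).
q_1·w_3 = 0.5000·(-2) + 0.5000·0 + (-0.5000)·1 + 0.5000·0 = -1.5000; q_2·w_3 = 0.5859·(-2) + (-0.1953)·0 + (-0.3255)·1 + (-0.7160)·0 = -1.4972.
u_3 = w_3 + 1.5000·q_1 + 1.4972·q_2 = (-0.3729, 0.4576, -0.2373, -0.3220).
‖u_3‖ = 0.7131, so q_3 = (-0.5229, 0.6418, -0.3328, -0.4516).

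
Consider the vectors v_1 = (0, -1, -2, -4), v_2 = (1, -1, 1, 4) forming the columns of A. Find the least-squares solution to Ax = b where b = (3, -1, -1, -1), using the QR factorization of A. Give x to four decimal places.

x = (1.0545, 0.8909)

v_1 = (0, -1, -2, -4); ‖v_1‖ = 4.5826, so e_1 = (0.0000, -0.2182, -0.4364, -0.8729).
e_1·v_2 = 0.0000·1 + (-0.2182)·(-1) + (-0.4364)·1 + (-0.8729)·4 = -3.7097.
u_2 = v_2 + 3.7097·e_1 = (1.0000, -1.8095, -0.6190, 0.7619).
‖u_2‖ = 2.2887, so e_2 = (0.4369, -0.7906, -0.2705, 0.3329).
Qᵀb = (1.5275, 2.0390).
Back-substitute: x_2 = 2.0390/2.2887 = 0.8909.
x_1 = (1.5275 + 3.7097·0.8909)/4.5826 = 1.0545.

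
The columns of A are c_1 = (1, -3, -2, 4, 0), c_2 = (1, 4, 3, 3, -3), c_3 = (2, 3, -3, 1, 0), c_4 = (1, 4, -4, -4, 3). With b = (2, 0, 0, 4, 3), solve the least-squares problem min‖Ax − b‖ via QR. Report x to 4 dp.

c_1 = (1, -3, -2, 4, 0); ‖c_1‖ = 5.4772, so e_1 = (0.1826, -0.5477, -0.3651, 0.7303, 0.0000).
e_1·c_2 = 0.1826·1 + (-0.5477)·4 + (-0.3651)·3 + 0.7303·3 + 0.0000·(-3) = -0.9129.
u_2 = c_2 + 0.9129·e_1 = (1.1667, 3.5000, 2.6667, 3.6667, -3.0000).
‖u_2‖ = 6.5701, so e_2 = (0.1776, 0.5327, 0.4059, 0.5581, -0.4566).
e_1·c_3 = 0.1826·2 + (-0.5477)·3 + (-0.3651)·(-3) + 0.7303·1 + 0.0000·0 = 0.5477; e_2·c_3 = 0.1776·2 + 0.5327·3 + 0.4059·(-3) + 0.5581·1 + (-0.4566)·0 = 1.2937.
u_3 = c_3 − 0.5477·e_1 − 1.2937·e_2 = (1.6703, 2.6108, -3.3251, -0.1220, 0.5907).
‖u_3‖ = 4.5854, so e_3 = (0.3643, 0.5694, -0.7251, -0.0266, 0.1288).
e_1·c_4 = 0.1826·1 + (-0.5477)·4 + (-0.3651)·(-4) + 0.7303·(-4) + 0.0000·3 = -3.4689; e_2·c_4 = 0.1776·1 + 0.5327·4 + 0.4059·(-4) + 0.5581·(-4) + (-0.4566)·3 = -2.9172; e_3·c_4 = 0.3643·1 + 0.5694·4 + (-0.7251)·(-4) + (-0.0266)·(-4) + 0.1288·3 = 6.0352.
u_4 = c_4 + 3.4689·e_1 + 2.9172·e_2 − 6.0352·e_3 = (-0.0470, 0.2178, 0.2938, 0.3220, 0.8904).
‖u_4‖ = 1.0161, so e_4 = (-0.0463, 0.2143, 0.2891, 0.3169, 0.8763).
Qᵀb = (3.2863, 1.2176, 1.0086, 3.8039).
Back-substitute: x_4 = 3.8039/1.0161 = 3.7435.
x_3 = (1.0086 − 6.0352·3.7435)/4.5854 = -4.7072.
x_2 = (1.2176 − 1.2937·(-4.7072) + 2.9172·3.7435)/6.5701 = 2.7744.
x_1 = (3.2863 + 0.9129·2.7744 − 0.5477·(-4.7072) + 3.4689·3.7435)/5.4772 = 3.9040.

x = (3.9040, 2.7744, -4.7072, 3.7435)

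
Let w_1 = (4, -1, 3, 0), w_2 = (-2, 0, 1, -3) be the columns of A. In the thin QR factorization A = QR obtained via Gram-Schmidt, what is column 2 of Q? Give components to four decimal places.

e_2 = (-0.3409, -0.0533, 0.4367, -0.8308)

e_1 = w_1/‖w_1‖ = (4, -1, 3, 0)/5.0990 = (0.7845, -0.1961, 0.5883, 0.0000).
r_{12} = e_1·w_2 = -0.9806.
u_2 = w_2 + 0.9806·e_1 = (-1.2308, -0.1923, 1.5769, -3.0000).
‖u_2‖ = 3.6109, so e_2 = (-0.3409, -0.0533, 0.4367, -0.8308).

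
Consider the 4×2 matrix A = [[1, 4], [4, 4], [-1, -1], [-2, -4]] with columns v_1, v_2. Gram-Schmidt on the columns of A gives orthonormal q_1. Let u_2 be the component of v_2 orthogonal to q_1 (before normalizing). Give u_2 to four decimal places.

u_2 = (2.6818, -1.2727, 0.3182, -1.3636)

v_1 = (1, 4, -1, -2); ‖v_1‖ = 4.6904, so q_1 = (0.2132, 0.8528, -0.2132, -0.4264).
q_1·v_2 = 0.2132·4 + 0.8528·4 + (-0.2132)·(-1) + (-0.4264)·(-4) = 6.1828.
u_2 = v_2 − 6.1828·q_1 = (2.6818, -1.2727, 0.3182, -1.3636).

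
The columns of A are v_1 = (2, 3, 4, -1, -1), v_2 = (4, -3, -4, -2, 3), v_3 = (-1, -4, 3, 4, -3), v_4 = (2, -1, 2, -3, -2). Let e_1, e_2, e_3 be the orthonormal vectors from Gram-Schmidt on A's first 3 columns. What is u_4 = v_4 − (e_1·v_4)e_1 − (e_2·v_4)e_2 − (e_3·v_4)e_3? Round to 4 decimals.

v_1 = (2, 3, 4, -1, -1); ‖v_1‖ = 5.5678, so e_1 = (0.3592, 0.5388, 0.7184, -0.1796, -0.1796).
e_1·v_2 = 0.3592·4 + 0.5388·(-3) + 0.7184·(-4) + (-0.1796)·(-2) + (-0.1796)·3 = -3.2329.
u_2 = v_2 + 3.2329·e_1 = (5.1613, -1.2581, -1.6774, -2.5806, 2.4194).
‖u_2‖ = 6.5991, so e_2 = (0.7821, -0.1906, -0.2542, -0.3911, 0.3666).
e_1·v_3 = 0.3592·(-1) + 0.5388·(-4) + 0.7184·3 + (-0.1796)·4 + (-0.1796)·(-3) = -0.5388; e_2·v_3 = 0.7821·(-1) + (-0.1906)·(-4) + (-0.2542)·3 + (-0.3911)·4 + 0.3666·(-3) = -3.4462.
u_3 = v_3 + 0.5388·e_1 + 3.4462·e_2 = (1.8889, -4.3667, 2.5111, 2.5556, -1.8333).
‖u_3‖ = 6.2316, so e_3 = (0.3031, -0.7007, 0.4030, 0.4101, -0.2942).
e_1·v_4 = 0.3592·2 + 0.5388·(-1) + 0.7184·2 + (-0.1796)·(-3) + (-0.1796)·(-2) = 2.5145; e_2·v_4 = 0.7821·2 + (-0.1906)·(-1) + (-0.2542)·2 + (-0.3911)·(-3) + 0.3666·(-2) = 1.6864; e_3·v_4 = 0.3031·2 + (-0.7007)·(-1) + 0.4030·2 + 0.4101·(-3) + (-0.2942)·(-2) = 1.4710.
u_4 = v_4 − 2.5145·e_1 − 1.6864·e_2 − 1.4710·e_3 = (-0.6681, -1.0026, 0.0295, -2.4921, -1.7339).

u_4 = (-0.6681, -1.0026, 0.0295, -2.4921, -1.7339)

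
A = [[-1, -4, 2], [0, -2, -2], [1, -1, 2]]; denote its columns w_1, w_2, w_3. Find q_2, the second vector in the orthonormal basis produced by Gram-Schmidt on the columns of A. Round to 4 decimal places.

q_2 = (-0.6155, -0.4924, -0.6155)

q_1 = w_1/‖w_1‖ = (-1, 0, 1)/1.4142 = (-0.7071, 0.0000, 0.7071).
r_{12} = q_1·w_2 = 2.1213.
u_2 = w_2 − 2.1213·q_1 = (-2.5000, -2.0000, -2.5000).
‖u_2‖ = 4.0620, so q_2 = (-0.6155, -0.4924, -0.6155).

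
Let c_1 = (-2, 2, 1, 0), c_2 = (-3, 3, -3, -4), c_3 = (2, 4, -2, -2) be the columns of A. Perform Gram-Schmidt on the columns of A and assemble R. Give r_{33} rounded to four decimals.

r_{33} = 4.2457

e_1 = c_1/‖c_1‖ = (-2, 2, 1, 0)/3.0000 = (-0.6667, 0.6667, 0.3333, 0.0000).
r_{12} = e_1·c_2 = 3.0000.
u_2 = c_2 − 3.0000·e_1 = (-1.0000, 1.0000, -4.0000, -4.0000).
‖u_2‖ = 5.8310, so e_2 = (-0.1715, 0.1715, -0.6860, -0.6860).
r_{13} = e_1·c_3 = 0.6667; r_{23} = e_2·c_3 = 3.0870.
u_3 = c_3 − 0.6667·e_1 − 3.0870·e_2 = (2.9739, 3.0261, -0.1046, 0.1176).
r_{33} = ‖u_3‖ = 4.2457.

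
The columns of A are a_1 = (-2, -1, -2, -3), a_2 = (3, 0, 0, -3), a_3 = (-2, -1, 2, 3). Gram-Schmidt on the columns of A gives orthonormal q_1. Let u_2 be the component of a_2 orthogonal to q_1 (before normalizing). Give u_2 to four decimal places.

u_2 = (3.3333, 0.1667, 0.3333, -2.5000)

q_1 = a_1/‖a_1‖ = (-2, -1, -2, -3)/4.2426 = (-0.4714, -0.2357, -0.4714, -0.7071).
r_{12} = q_1·a_2 = 0.7071.
u_2 = a_2 − 0.7071·q_1 = (3.3333, 0.1667, 0.3333, -2.5000).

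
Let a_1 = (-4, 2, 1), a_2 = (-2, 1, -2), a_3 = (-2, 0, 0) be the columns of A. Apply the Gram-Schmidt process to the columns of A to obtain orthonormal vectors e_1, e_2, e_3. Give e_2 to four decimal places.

e_1 = a_1/‖a_1‖ = (-4, 2, 1)/4.5826 = (-0.8729, 0.4364, 0.2182).
r_{12} = e_1·a_2 = 1.7457.
u_2 = a_2 − 1.7457·e_1 = (-0.4762, 0.2381, -2.3810).
‖u_2‖ = 2.4398, so e_2 = (-0.1952, 0.0976, -0.9759).

e_2 = (-0.1952, 0.0976, -0.9759)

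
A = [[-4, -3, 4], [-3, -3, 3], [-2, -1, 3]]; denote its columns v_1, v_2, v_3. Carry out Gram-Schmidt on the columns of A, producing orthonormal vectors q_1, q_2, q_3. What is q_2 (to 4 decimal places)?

q_2 = (0.1980, -0.7126, 0.6730)

v_1 = (-4, -3, -2); ‖v_1‖ = 5.3852, so q_1 = (-0.7428, -0.5571, -0.3714).
q_1·v_2 = (-0.7428)·(-3) + (-0.5571)·(-3) + (-0.3714)·(-1) = 4.2710.
u_2 = v_2 − 4.2710·q_1 = (0.1724, -0.6207, 0.5862).
‖u_2‖ = 0.8710, so q_2 = (0.1980, -0.7126, 0.6730).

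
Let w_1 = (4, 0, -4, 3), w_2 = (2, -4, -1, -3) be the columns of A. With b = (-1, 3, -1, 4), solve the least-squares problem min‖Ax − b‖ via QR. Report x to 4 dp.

w_1 = (4, 0, -4, 3); ‖w_1‖ = 6.4031, so q_1 = (0.6247, 0.0000, -0.6247, 0.4685).
q_1·w_2 = 0.6247·2 + 0.0000·(-4) + (-0.6247)·(-1) + 0.4685·(-3) = 0.4685.
u_2 = w_2 − 0.4685·q_1 = (1.7073, -4.0000, -0.7073, -3.2195).
‖u_2‖ = 5.4572, so q_2 = (0.3129, -0.7330, -0.1296, -0.5900).
Qᵀb = (1.8741, -4.7420).
Back-substitute: x_2 = -4.7420/5.4572 = -0.8690.
x_1 = (1.8741 − 0.4685·(-0.8690))/6.4031 = 0.3563.

x = (0.3563, -0.8690)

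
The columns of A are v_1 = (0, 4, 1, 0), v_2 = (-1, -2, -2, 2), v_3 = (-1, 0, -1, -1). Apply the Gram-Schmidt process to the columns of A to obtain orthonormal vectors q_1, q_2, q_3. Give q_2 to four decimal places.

q_2 = (-0.3748, 0.1323, -0.5292, 0.7497)

v_1 = (0, 4, 1, 0); ‖v_1‖ = 4.1231, so q_1 = (0.0000, 0.9701, 0.2425, 0.0000).
q_1·v_2 = 0.0000·(-1) + 0.9701·(-2) + 0.2425·(-2) + 0.0000·2 = -2.4254.
u_2 = v_2 + 2.4254·q_1 = (-1.0000, 0.3529, -1.4118, 2.0000).
‖u_2‖ = 2.6679, so q_2 = (-0.3748, 0.1323, -0.5292, 0.7497).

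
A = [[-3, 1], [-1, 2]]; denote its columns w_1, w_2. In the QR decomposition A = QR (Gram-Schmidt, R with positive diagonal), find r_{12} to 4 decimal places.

w_1 = (-3, -1); ‖w_1‖ = 3.1623, so e_1 = (-0.9487, -0.3162).
r_{12} = e_1·w_2 = -1.5811.

r_{12} = -1.5811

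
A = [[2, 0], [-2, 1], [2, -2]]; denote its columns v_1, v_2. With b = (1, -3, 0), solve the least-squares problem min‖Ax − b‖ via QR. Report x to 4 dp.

x = (0.9167, 0.5000)

v_1 = (2, -2, 2); ‖v_1‖ = 3.4641, so e_1 = (0.5774, -0.5774, 0.5774).
e_1·v_2 = 0.5774·0 + (-0.5774)·1 + 0.5774·(-2) = -1.7321.
u_2 = v_2 + 1.7321·e_1 = (1.0000, 0.0000, -1.0000).
‖u_2‖ = 1.4142, so e_2 = (0.7071, 0.0000, -0.7071).
Qᵀb = (2.3094, 0.7071).
Back-substitute: x_2 = 0.7071/1.4142 = 0.5000.
x_1 = (2.3094 + 1.7321·0.5000)/3.4641 = 0.9167.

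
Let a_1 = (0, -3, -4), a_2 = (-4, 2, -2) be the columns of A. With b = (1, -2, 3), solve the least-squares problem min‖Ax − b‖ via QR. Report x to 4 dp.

x = (-0.1946, -0.5671)

a_1 = (0, -3, -4); ‖a_1‖ = 5.0000, so q_1 = (0.0000, -0.6000, -0.8000).
q_1·a_2 = 0.0000·(-4) + (-0.6000)·2 + (-0.8000)·(-2) = 0.4000.
u_2 = a_2 − 0.4000·q_1 = (-4.0000, 2.2400, -1.6800).
‖u_2‖ = 4.8826, so q_2 = (-0.8192, 0.4588, -0.3441).
Qᵀb = (-1.2000, -2.7690).
Back-substitute: x_2 = -2.7690/4.8826 = -0.5671.
x_1 = (-1.2000 − 0.4000·(-0.5671))/5.0000 = -0.1946.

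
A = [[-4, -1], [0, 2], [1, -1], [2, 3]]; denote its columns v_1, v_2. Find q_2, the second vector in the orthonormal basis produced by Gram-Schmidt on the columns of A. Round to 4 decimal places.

v_1 = (-4, 0, 1, 2); ‖v_1‖ = 4.5826, so q_1 = (-0.8729, 0.0000, 0.2182, 0.4364).
q_1·v_2 = (-0.8729)·(-1) + 0.0000·2 + 0.2182·(-1) + 0.4364·3 = 1.9640.
u_2 = v_2 − 1.9640·q_1 = (0.7143, 2.0000, -1.4286, 2.1429).
‖u_2‖ = 3.3381, so q_2 = (0.2140, 0.5991, -0.4280, 0.6419).

q_2 = (0.2140, 0.5991, -0.4280, 0.6419)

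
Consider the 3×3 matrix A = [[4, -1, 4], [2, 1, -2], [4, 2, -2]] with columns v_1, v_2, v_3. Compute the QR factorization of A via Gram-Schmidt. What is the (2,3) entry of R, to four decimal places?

r_{23} = -4.7703

v_1 = (4, 2, 4); ‖v_1‖ = 6.0000, so e_1 = (0.6667, 0.3333, 0.6667).
e_1·v_2 = 0.6667·(-1) + 0.3333·1 + 0.6667·2 = 1.0000.
u_2 = v_2 − 1.0000·e_1 = (-1.6667, 0.6667, 1.3333).
‖u_2‖ = 2.2361, so e_2 = (-0.7454, 0.2981, 0.5963).
r_{23} = e_2·v_3 = -4.7703.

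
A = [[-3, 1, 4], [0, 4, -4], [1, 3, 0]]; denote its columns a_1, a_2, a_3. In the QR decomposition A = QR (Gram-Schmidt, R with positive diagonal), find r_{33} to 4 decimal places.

q_1 = a_1/‖a_1‖ = (-3, 0, 1)/3.1623 = (-0.9487, 0.0000, 0.3162).
r_{12} = q_1·a_2 = 0.0000.
u_2 = a_2 − 0.0000·q_1 = (1.0000, 4.0000, 3.0000).
‖u_2‖ = 5.0990, so q_2 = (0.1961, 0.7845, 0.5883).
r_{13} = q_1·a_3 = -3.7947; r_{23} = q_2·a_3 = -2.3534.
u_3 = a_3 + 3.7947·q_1 + 2.3534·q_2 = (0.8615, -2.1538, 2.5846).
r_{33} = ‖u_3‖ = 3.4730.

r_{33} = 3.4730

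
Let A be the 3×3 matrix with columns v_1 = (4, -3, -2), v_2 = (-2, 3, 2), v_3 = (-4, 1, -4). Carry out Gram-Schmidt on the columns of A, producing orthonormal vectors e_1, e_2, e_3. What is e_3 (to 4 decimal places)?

e_3 = (0.0000, 0.5547, -0.8321)

e_1 = v_1/‖v_1‖ = (4, -3, -2)/5.3852 = (0.7428, -0.5571, -0.3714).
r_{12} = e_1·v_2 = -3.8996.
u_2 = v_2 + 3.8996·e_1 = (0.8966, 0.8276, 0.5517).
‖u_2‖ = 1.3391, so e_2 = (0.6695, 0.6180, 0.4120).
r_{13} = e_1·v_3 = -2.0426; r_{23} = e_2·v_3 = -3.7082.
u_3 = v_3 + 2.0426·e_1 + 3.7082·e_2 = (0.0000, 2.1538, -3.2308).
‖u_3‖ = 3.8829, so e_3 = (0.0000, 0.5547, -0.8321).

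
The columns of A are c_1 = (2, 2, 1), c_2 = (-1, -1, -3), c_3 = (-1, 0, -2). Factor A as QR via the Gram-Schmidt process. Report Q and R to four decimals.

Q = [[0.6667, 0.2357, -0.7071], [0.6667, 0.2357, 0.7071], [0.3333, -0.9428, 0.0000]], R = [[3.0000, -2.3333, -1.3333], [0.0000, 2.3570, 1.6499], [0.0000, 0.0000, 0.7071]]

c_1 = (2, 2, 1); ‖c_1‖ = 3.0000, so q_1 = (0.6667, 0.6667, 0.3333).
q_1·c_2 = 0.6667·(-1) + 0.6667·(-1) + 0.3333·(-3) = -2.3333.
u_2 = c_2 + 2.3333·q_1 = (0.5556, 0.5556, -2.2222).
‖u_2‖ = 2.3570, so q_2 = (0.2357, 0.2357, -0.9428).
q_1·c_3 = 0.6667·(-1) + 0.6667·0 + 0.3333·(-2) = -1.3333; q_2·c_3 = 0.2357·(-1) + 0.2357·0 + (-0.9428)·(-2) = 1.6499.
u_3 = c_3 + 1.3333·q_1 − 1.6499·q_2 = (-0.5000, 0.5000, 0.0000).
‖u_3‖ = 0.7071, so q_3 = (-0.7071, 0.7071, 0.0000).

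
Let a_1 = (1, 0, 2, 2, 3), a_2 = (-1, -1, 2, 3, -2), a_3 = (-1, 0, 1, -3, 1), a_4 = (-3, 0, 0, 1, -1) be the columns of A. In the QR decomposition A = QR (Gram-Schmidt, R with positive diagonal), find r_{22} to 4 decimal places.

a_1 = (1, 0, 2, 2, 3); ‖a_1‖ = 4.2426, so e_1 = (0.2357, 0.0000, 0.4714, 0.4714, 0.7071).
e_1·a_2 = 0.2357·(-1) + 0.0000·(-1) + 0.4714·2 + 0.4714·3 + 0.7071·(-2) = 0.7071.
u_2 = a_2 − 0.7071·e_1 = (-1.1667, -1.0000, 1.6667, 2.6667, -2.5000).
r_{22} = ‖u_2‖ = 4.3012.

r_{22} = 4.3012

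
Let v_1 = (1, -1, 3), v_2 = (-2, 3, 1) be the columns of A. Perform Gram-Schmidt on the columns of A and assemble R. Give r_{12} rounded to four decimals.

v_1 = (1, -1, 3); ‖v_1‖ = 3.3166, so e_1 = (0.3015, -0.3015, 0.9045).
r_{12} = e_1·v_2 = -0.6030.

r_{12} = -0.6030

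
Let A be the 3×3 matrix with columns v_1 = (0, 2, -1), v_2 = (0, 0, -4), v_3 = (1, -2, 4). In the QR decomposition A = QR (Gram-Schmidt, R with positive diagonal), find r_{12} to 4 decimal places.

r_{12} = 1.7889

v_1 = (0, 2, -1); ‖v_1‖ = 2.2361, so q_1 = (0.0000, 0.8944, -0.4472).
r_{12} = q_1·v_2 = 1.7889.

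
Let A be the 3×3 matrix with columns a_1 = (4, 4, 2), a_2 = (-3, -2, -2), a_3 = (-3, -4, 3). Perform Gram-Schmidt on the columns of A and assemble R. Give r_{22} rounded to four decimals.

r_{22} = 1.0000

a_1 = (4, 4, 2); ‖a_1‖ = 6.0000, so q_1 = (0.6667, 0.6667, 0.3333).
q_1·a_2 = 0.6667·(-3) + 0.6667·(-2) + 0.3333·(-2) = -4.0000.
u_2 = a_2 + 4.0000·q_1 = (-0.3333, 0.6667, -0.6667).
r_{22} = ‖u_2‖ = 1.0000.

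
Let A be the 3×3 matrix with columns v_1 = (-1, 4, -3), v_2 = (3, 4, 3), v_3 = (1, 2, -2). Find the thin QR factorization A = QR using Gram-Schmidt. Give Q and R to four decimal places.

Q = [[-0.1961, 0.5458, 0.8146], [0.7845, 0.5858, -0.2037], [-0.5883, 0.5991, -0.5431]], R = [[5.0990, 0.7845, 2.5495], [0.0000, 5.7779, 0.5192], [0.0000, 0.0000, 1.4935]]

e_1 = v_1/‖v_1‖ = (-1, 4, -3)/5.0990 = (-0.1961, 0.7845, -0.5883).
r_{12} = e_1·v_2 = 0.7845.
u_2 = v_2 − 0.7845·e_1 = (3.1538, 3.3846, 3.4615).
‖u_2‖ = 5.7779, so e_2 = (0.5458, 0.5858, 0.5991).
r_{13} = e_1·v_3 = 2.5495; r_{23} = e_2·v_3 = 0.5192.
u_3 = v_3 − 2.5495·e_1 − 0.5192·e_2 = (1.2166, -0.3041, -0.8111).
‖u_3‖ = 1.4935, so e_3 = (0.8146, -0.2037, -0.5431).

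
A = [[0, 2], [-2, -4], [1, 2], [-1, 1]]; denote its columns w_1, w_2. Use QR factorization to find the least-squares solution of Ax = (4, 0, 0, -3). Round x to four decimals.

x = (0.4348, 0.0435)

q_1 = w_1/‖w_1‖ = (0, -2, 1, -1)/2.4495 = (0.0000, -0.8165, 0.4082, -0.4082).
r_{12} = q_1·w_2 = 3.6742.
u_2 = w_2 − 3.6742·q_1 = (2.0000, -1.0000, 0.5000, 2.5000).
‖u_2‖ = 3.3912, so q_2 = (0.5898, -0.2949, 0.1474, 0.7372).
Qᵀb = (1.2247, 0.1474).
Back-substitute: x_2 = 0.1474/3.3912 = 0.0435.
x_1 = (1.2247 − 3.6742·0.0435)/2.4495 = 0.4348.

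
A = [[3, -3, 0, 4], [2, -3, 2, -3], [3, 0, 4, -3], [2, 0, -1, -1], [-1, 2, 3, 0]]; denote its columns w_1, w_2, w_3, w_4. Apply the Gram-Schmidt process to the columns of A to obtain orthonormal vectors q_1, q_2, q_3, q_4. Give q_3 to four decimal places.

w_1 = (3, 2, 3, 2, -1); ‖w_1‖ = 5.1962, so q_1 = (0.5774, 0.3849, 0.5774, 0.3849, -0.1925).
q_1·w_2 = 0.5774·(-3) + 0.3849·(-3) + 0.5774·0 + 0.3849·0 + (-0.1925)·2 = -3.2717.
u_2 = w_2 + 3.2717·q_1 = (-1.1111, -1.7407, 1.8889, 1.2593, 1.3704).
‖u_2‖ = 3.3610, so q_2 = (-0.3306, -0.5179, 0.5620, 0.3747, 0.4077).
q_1·w_3 = 0.5774·0 + 0.3849·2 + 0.5774·4 + 0.3849·(-1) + (-0.1925)·3 = 2.1170; q_2·w_3 = (-0.3306)·0 + (-0.5179)·2 + 0.5620·4 + 0.3747·(-1) + 0.4077·3 = 2.0607.
u_3 = w_3 − 2.1170·q_1 − 2.0607·q_2 = (-0.5410, 2.2525, 1.6197, -2.5869, 2.5672).
‖u_3‖ = 4.6122, so q_3 = (-0.1173, 0.4884, 0.3512, -0.5609, 0.5566).

q_3 = (-0.1173, 0.4884, 0.3512, -0.5609, 0.5566)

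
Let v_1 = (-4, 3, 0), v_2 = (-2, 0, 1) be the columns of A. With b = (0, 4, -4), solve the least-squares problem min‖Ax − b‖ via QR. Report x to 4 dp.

q_1 = v_1/‖v_1‖ = (-4, 3, 0)/5.0000 = (-0.8000, 0.6000, 0.0000).
r_{12} = q_1·v_2 = 1.6000.
u_2 = v_2 − 1.6000·q_1 = (-0.7200, -0.9600, 1.0000).
‖u_2‖ = 1.5620, so q_2 = (-0.4609, -0.6146, 0.6402).
Qᵀb = (2.4000, -5.0190).
Back-substitute: x_2 = -5.0190/1.5620 = -3.2131.
x_1 = (2.4000 − 1.6000·(-3.2131))/5.0000 = 1.5082.

x = (1.5082, -3.2131)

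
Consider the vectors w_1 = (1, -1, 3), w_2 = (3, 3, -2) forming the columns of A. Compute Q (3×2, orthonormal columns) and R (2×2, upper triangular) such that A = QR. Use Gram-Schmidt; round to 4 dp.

w_1 = (1, -1, 3); ‖w_1‖ = 3.3166, so q_1 = (0.3015, -0.3015, 0.9045).
q_1·w_2 = 0.3015·3 + (-0.3015)·3 + 0.9045·(-2) = -1.8091.
u_2 = w_2 + 1.8091·q_1 = (3.5455, 2.4545, -0.3636).
‖u_2‖ = 4.3275, so q_2 = (0.8193, 0.5672, -0.0840).

Q = [[0.3015, 0.8193], [-0.3015, 0.5672], [0.9045, -0.0840]], R = [[3.3166, -1.8091], [0.0000, 4.3275]]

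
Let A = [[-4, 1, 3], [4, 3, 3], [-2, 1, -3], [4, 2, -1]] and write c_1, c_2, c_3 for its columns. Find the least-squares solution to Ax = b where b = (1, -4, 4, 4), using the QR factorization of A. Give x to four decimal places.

q_1 = c_1/‖c_1‖ = (-4, 4, -2, 4)/7.2111 = (-0.5547, 0.5547, -0.2774, 0.5547).
r_{12} = q_1·c_2 = 1.9415.
u_2 = c_2 − 1.9415·q_1 = (2.0769, 1.9231, 1.5385, 0.9231).
‖u_2‖ = 3.3512, so q_2 = (0.6197, 0.5738, 0.4591, 0.2754).
r_{13} = q_1·c_3 = 0.2774; r_{23} = q_2·c_3 = 1.9281.
u_3 = c_3 − 0.2774·q_1 − 1.9281·q_2 = (1.9589, 1.7397, -3.8082, -1.6849).
‖u_3‖ = 4.9199, so q_3 = (0.3982, 0.3536, -0.7740, -0.3425).
Qᵀb = (-1.6641, 1.2625, -5.4823).
Back-substitute: x_3 = -5.4823/4.9199 = -1.1143.
x_2 = (1.2625 − 1.9281·(-1.1143))/3.3512 = 1.0178.
x_1 = (-1.6641 − 1.9415·1.0178 − 0.2774·(-1.1143))/7.2111 = -0.4619.

x = (-0.4619, 1.0178, -1.1143)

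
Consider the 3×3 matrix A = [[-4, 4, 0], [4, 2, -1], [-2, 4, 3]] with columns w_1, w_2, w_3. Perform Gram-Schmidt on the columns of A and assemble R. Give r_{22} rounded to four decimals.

r_{22} = 5.3748

q_1 = w_1/‖w_1‖ = (-4, 4, -2)/6.0000 = (-0.6667, 0.6667, -0.3333).
r_{12} = q_1·w_2 = -2.6667.
u_2 = w_2 + 2.6667·q_1 = (2.2222, 3.7778, 3.1111).
r_{22} = ‖u_2‖ = 5.3748.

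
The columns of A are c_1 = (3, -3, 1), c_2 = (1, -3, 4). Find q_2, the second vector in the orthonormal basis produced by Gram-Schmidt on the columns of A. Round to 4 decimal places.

q_2 = (-0.4313, -0.1338, 0.8922)

q_1 = c_1/‖c_1‖ = (3, -3, 1)/4.3589 = (0.6882, -0.6882, 0.2294).
r_{12} = q_1·c_2 = 3.6707.
u_2 = c_2 − 3.6707·q_1 = (-1.5263, -0.4737, 3.1579).
‖u_2‖ = 3.5393, so q_2 = (-0.4313, -0.1338, 0.8922).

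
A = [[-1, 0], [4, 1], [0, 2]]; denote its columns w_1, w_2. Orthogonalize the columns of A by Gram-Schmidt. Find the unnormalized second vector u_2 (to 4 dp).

u_2 = (0.2353, 0.0588, 2.0000)

e_1 = w_1/‖w_1‖ = (-1, 4, 0)/4.1231 = (-0.2425, 0.9701, 0.0000).
r_{12} = e_1·w_2 = 0.9701.
u_2 = w_2 − 0.9701·e_1 = (0.2353, 0.0588, 2.0000).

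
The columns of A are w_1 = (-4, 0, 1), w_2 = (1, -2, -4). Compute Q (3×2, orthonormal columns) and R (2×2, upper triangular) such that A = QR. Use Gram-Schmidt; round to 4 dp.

w_1 = (-4, 0, 1); ‖w_1‖ = 4.1231, so q_1 = (-0.9701, 0.0000, 0.2425).
q_1·w_2 = (-0.9701)·1 + 0.0000·(-2) + 0.2425·(-4) = -1.9403.
u_2 = w_2 + 1.9403·q_1 = (-0.8824, -2.0000, -3.5294).
‖u_2‖ = 4.1515, so q_2 = (-0.2125, -0.4817, -0.8501).

Q = [[-0.9701, -0.2125], [0.0000, -0.4817], [0.2425, -0.8501]], R = [[4.1231, -1.9403], [0.0000, 4.1515]]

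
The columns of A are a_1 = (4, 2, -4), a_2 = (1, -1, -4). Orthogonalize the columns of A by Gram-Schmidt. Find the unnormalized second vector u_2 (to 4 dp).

q_1 = a_1/‖a_1‖ = (4, 2, -4)/6.0000 = (0.6667, 0.3333, -0.6667).
r_{12} = q_1·a_2 = 3.0000.
u_2 = a_2 − 3.0000·q_1 = (-1.0000, -2.0000, -2.0000).

u_2 = (-1.0000, -2.0000, -2.0000)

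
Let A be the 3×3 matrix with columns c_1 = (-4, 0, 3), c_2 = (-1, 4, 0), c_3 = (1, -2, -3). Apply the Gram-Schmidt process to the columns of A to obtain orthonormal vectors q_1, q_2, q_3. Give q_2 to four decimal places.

q_2 = (-0.0890, 0.9889, -0.1187)

q_1 = c_1/‖c_1‖ = (-4, 0, 3)/5.0000 = (-0.8000, 0.0000, 0.6000).
r_{12} = q_1·c_2 = 0.8000.
u_2 = c_2 − 0.8000·q_1 = (-0.3600, 4.0000, -0.4800).
‖u_2‖ = 4.0447, so q_2 = (-0.0890, 0.9889, -0.1187).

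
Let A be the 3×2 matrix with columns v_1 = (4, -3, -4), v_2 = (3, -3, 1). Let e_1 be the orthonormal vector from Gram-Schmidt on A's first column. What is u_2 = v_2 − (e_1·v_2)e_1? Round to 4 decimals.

u_2 = (1.3415, -1.7561, 2.6585)

v_1 = (4, -3, -4); ‖v_1‖ = 6.4031, so e_1 = (0.6247, -0.4685, -0.6247).
e_1·v_2 = 0.6247·3 + (-0.4685)·(-3) + (-0.6247)·1 = 2.6550.
u_2 = v_2 − 2.6550·e_1 = (1.3415, -1.7561, 2.6585).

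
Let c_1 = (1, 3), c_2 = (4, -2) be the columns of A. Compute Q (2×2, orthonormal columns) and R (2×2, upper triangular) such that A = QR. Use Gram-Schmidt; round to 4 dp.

c_1 = (1, 3); ‖c_1‖ = 3.1623, so e_1 = (0.3162, 0.9487).
e_1·c_2 = 0.3162·4 + 0.9487·(-2) = -0.6325.
u_2 = c_2 + 0.6325·e_1 = (4.2000, -1.4000).
‖u_2‖ = 4.4272, so e_2 = (0.9487, -0.3162).

Q = [[0.3162, 0.9487], [0.9487, -0.3162]], R = [[3.1623, -0.6325], [0.0000, 4.4272]]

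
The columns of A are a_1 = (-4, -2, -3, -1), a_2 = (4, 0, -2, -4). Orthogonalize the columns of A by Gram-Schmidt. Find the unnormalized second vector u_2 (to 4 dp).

e_1 = a_1/‖a_1‖ = (-4, -2, -3, -1)/5.4772 = (-0.7303, -0.3651, -0.5477, -0.1826).
r_{12} = e_1·a_2 = -1.0954.
u_2 = a_2 + 1.0954·e_1 = (3.2000, -0.4000, -2.6000, -4.2000).

u_2 = (3.2000, -0.4000, -2.6000, -4.2000)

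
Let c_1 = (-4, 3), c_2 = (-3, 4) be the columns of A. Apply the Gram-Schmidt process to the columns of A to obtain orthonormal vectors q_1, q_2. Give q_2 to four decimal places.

q_1 = c_1/‖c_1‖ = (-4, 3)/5.0000 = (-0.8000, 0.6000).
r_{12} = q_1·c_2 = 4.8000.
u_2 = c_2 − 4.8000·q_1 = (0.8400, 1.1200).
‖u_2‖ = 1.4000, so q_2 = (0.6000, 0.8000).

q_2 = (0.6000, 0.8000)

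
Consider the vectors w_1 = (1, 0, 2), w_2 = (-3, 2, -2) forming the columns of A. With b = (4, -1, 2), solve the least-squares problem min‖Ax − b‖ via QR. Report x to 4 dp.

w_1 = (1, 0, 2); ‖w_1‖ = 2.2361, so q_1 = (0.4472, 0.0000, 0.8944).
q_1·w_2 = 0.4472·(-3) + 0.0000·2 + 0.8944·(-2) = -3.1305.
u_2 = w_2 + 3.1305·q_1 = (-1.6000, 2.0000, 0.8000).
‖u_2‖ = 2.6833, so q_2 = (-0.5963, 0.7454, 0.2981).
Qᵀb = (3.5777, -2.5342).
Back-substitute: x_2 = -2.5342/2.6833 = -0.9444.
x_1 = (3.5777 + 3.1305·(-0.9444))/2.2361 = 0.2778.

x = (0.2778, -0.9444)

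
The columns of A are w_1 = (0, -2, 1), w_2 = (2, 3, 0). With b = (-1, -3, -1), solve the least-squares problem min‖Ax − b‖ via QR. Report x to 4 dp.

x = (-0.0345, -0.8621)

e_1 = w_1/‖w_1‖ = (0, -2, 1)/2.2361 = (0.0000, -0.8944, 0.4472).
r_{12} = e_1·w_2 = -2.6833.
u_2 = w_2 + 2.6833·e_1 = (2.0000, 0.6000, 1.2000).
‖u_2‖ = 2.4083, so e_2 = (0.8305, 0.2491, 0.4983).
Qᵀb = (2.2361, -2.0761).
Back-substitute: x_2 = -2.0761/2.4083 = -0.8621.
x_1 = (2.2361 + 2.6833·(-0.8621))/2.2361 = -0.0345.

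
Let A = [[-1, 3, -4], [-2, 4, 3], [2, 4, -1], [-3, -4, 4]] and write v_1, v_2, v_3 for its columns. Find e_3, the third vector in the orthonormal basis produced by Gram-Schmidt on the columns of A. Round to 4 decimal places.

v_1 = (-1, -2, 2, -3); ‖v_1‖ = 4.2426, so e_1 = (-0.2357, -0.4714, 0.4714, -0.7071).
e_1·v_2 = (-0.2357)·3 + (-0.4714)·4 + 0.4714·4 + (-0.7071)·(-4) = 2.1213.
u_2 = v_2 − 2.1213·e_1 = (3.5000, 5.0000, 3.0000, -2.5000).
‖u_2‖ = 7.2457, so e_2 = (0.4830, 0.6901, 0.4140, -0.3450).
e_1·v_3 = (-0.2357)·(-4) + (-0.4714)·3 + 0.4714·(-1) + (-0.7071)·4 = -3.7712; e_2·v_3 = 0.4830·(-4) + 0.6901·3 + 0.4140·(-1) + (-0.3450)·4 = -1.6562.
u_3 = v_3 + 3.7712·e_1 + 1.6562·e_2 = (-4.0889, 2.3651, 1.4635, 0.7619).
‖u_3‖ = 5.0035, so e_3 = (-0.8172, 0.4727, 0.2925, 0.1523).

e_3 = (-0.8172, 0.4727, 0.2925, 0.1523)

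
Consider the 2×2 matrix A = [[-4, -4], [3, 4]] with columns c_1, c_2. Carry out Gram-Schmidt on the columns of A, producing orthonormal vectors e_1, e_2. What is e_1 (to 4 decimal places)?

e_1 = c_1/‖c_1‖ = (-4, 3)/5.0000 = (-0.8000, 0.6000).

e_1 = (-0.8000, 0.6000)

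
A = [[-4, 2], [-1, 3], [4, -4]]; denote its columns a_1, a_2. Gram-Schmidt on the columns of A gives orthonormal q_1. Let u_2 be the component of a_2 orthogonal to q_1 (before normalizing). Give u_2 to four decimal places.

u_2 = (-1.2727, 2.1818, -0.7273)

a_1 = (-4, -1, 4); ‖a_1‖ = 5.7446, so q_1 = (-0.6963, -0.1741, 0.6963).
q_1·a_2 = (-0.6963)·2 + (-0.1741)·3 + 0.6963·(-4) = -4.7001.
u_2 = a_2 + 4.7001·q_1 = (-1.2727, 2.1818, -0.7273).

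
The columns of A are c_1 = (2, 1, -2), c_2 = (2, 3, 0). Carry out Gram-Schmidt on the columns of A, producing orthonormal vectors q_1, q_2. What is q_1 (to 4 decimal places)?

q_1 = (0.6667, 0.3333, -0.6667)

c_1 = (2, 1, -2); ‖c_1‖ = 3.0000, so q_1 = (0.6667, 0.3333, -0.6667).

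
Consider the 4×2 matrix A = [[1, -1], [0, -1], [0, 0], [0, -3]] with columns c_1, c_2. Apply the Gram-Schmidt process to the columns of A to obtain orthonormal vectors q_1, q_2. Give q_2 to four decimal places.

c_1 = (1, 0, 0, 0); ‖c_1‖ = 1.0000, so q_1 = (1.0000, 0.0000, 0.0000, 0.0000).
q_1·c_2 = 1.0000·(-1) + 0.0000·(-1) + 0.0000·0 + 0.0000·(-3) = -1.0000.
u_2 = c_2 + 1.0000·q_1 = (0.0000, -1.0000, 0.0000, -3.0000).
‖u_2‖ = 3.1623, so q_2 = (0.0000, -0.3162, 0.0000, -0.9487).

q_2 = (0.0000, -0.3162, 0.0000, -0.9487)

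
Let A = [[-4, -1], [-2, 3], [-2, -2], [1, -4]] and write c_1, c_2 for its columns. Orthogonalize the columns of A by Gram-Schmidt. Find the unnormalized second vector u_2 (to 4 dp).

u_2 = (-1.3200, 2.8400, -2.1600, -3.9200)

c_1 = (-4, -2, -2, 1); ‖c_1‖ = 5.0000, so q_1 = (-0.8000, -0.4000, -0.4000, 0.2000).
q_1·c_2 = (-0.8000)·(-1) + (-0.4000)·3 + (-0.4000)·(-2) + 0.2000·(-4) = -0.4000.
u_2 = c_2 + 0.4000·q_1 = (-1.3200, 2.8400, -2.1600, -3.9200).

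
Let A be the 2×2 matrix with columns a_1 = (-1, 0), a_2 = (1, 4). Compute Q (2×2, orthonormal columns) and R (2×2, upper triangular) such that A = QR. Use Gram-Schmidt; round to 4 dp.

e_1 = a_1/‖a_1‖ = (-1, 0)/1.0000 = (-1.0000, 0.0000).
r_{12} = e_1·a_2 = -1.0000.
u_2 = a_2 + 1.0000·e_1 = (0.0000, 4.0000).
‖u_2‖ = 4.0000, so e_2 = (0.0000, 1.0000).

Q = [[-1.0000, 0.0000], [0.0000, 1.0000]], R = [[1.0000, -1.0000], [0.0000, 4.0000]]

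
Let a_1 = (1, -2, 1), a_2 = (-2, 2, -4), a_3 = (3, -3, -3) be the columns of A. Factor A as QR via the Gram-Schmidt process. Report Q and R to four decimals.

q_1 = a_1/‖a_1‖ = (1, -2, 1)/2.4495 = (0.4082, -0.8165, 0.4082).
r_{12} = q_1·a_2 = -4.0825.
u_2 = a_2 + 4.0825·q_1 = (-0.3333, -1.3333, -2.3333).
‖u_2‖ = 2.7080, so q_2 = (-0.1231, -0.4924, -0.8616).
r_{13} = q_1·a_3 = 2.4495; r_{23} = q_2·a_3 = 3.6927.
u_3 = a_3 − 2.4495·q_1 − 3.6927·q_2 = (2.4545, 0.8182, -0.8182).
‖u_3‖ = 2.7136, so q_3 = (0.9045, 0.3015, -0.3015).

Q = [[0.4082, -0.1231, 0.9045], [-0.8165, -0.4924, 0.3015], [0.4082, -0.8616, -0.3015]], R = [[2.4495, -4.0825, 2.4495], [0.0000, 2.7080, 3.6927], [0.0000, 0.0000, 2.7136]]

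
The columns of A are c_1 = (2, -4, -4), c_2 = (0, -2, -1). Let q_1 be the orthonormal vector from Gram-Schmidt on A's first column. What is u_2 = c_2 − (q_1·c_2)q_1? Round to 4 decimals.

c_1 = (2, -4, -4); ‖c_1‖ = 6.0000, so q_1 = (0.3333, -0.6667, -0.6667).
q_1·c_2 = 0.3333·0 + (-0.6667)·(-2) + (-0.6667)·(-1) = 2.0000.
u_2 = c_2 − 2.0000·q_1 = (-0.6667, -0.6667, 0.3333).

u_2 = (-0.6667, -0.6667, 0.3333)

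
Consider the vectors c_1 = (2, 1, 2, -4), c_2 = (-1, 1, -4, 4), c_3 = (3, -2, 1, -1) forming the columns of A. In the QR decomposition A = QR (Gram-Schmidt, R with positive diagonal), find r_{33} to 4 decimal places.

e_1 = c_1/‖c_1‖ = (2, 1, 2, -4)/5.0000 = (0.4000, 0.2000, 0.4000, -0.8000).
r_{12} = e_1·c_2 = -5.0000.
u_2 = c_2 + 5.0000·e_1 = (1.0000, 2.0000, -2.0000, 0.0000).
‖u_2‖ = 3.0000, so e_2 = (0.3333, 0.6667, -0.6667, 0.0000).
r_{13} = e_1·c_3 = 2.0000; r_{23} = e_2·c_3 = -1.0000.
u_3 = c_3 − 2.0000·e_1 + 1.0000·e_2 = (2.5333, -1.7333, -0.4667, 0.6000).
r_{33} = ‖u_3‖ = 3.1623.

r_{33} = 3.1623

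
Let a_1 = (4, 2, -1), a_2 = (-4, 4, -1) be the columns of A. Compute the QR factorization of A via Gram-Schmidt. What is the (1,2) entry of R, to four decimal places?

r_{12} = -1.5275

a_1 = (4, 2, -1); ‖a_1‖ = 4.5826, so q_1 = (0.8729, 0.4364, -0.2182).
r_{12} = q_1·a_2 = -1.5275.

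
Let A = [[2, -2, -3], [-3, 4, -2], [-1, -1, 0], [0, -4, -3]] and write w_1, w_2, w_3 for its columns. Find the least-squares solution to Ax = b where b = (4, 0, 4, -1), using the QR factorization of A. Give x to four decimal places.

w_1 = (2, -3, -1, 0); ‖w_1‖ = 3.7417, so e_1 = (0.5345, -0.8018, -0.2673, 0.0000).
e_1·w_2 = 0.5345·(-2) + (-0.8018)·4 + (-0.2673)·(-1) + 0.0000·(-4) = -4.0089.
u_2 = w_2 + 4.0089·e_1 = (0.1429, 0.7857, -2.0714, -4.0000).
‖u_2‖ = 4.5748, so e_2 = (0.0312, 0.1717, -0.4528, -0.8744).
e_1·w_3 = 0.5345·(-3) + (-0.8018)·(-2) + (-0.2673)·0 + 0.0000·(-3) = 0.0000; e_2·w_3 = 0.0312·(-3) + 0.1717·(-2) + (-0.4528)·0 + (-0.8744)·(-3) = 2.1859.
u_3 = w_3 + 0.0000·e_1 − 2.1859·e_2 = (-3.0683, -2.3754, 0.9898, -1.0887).
‖u_3‖ = 4.1499, so e_3 = (-0.7394, -0.5724, 0.2385, -0.2624).
Qᵀb = (1.0690, -0.8119, -1.7411).
Back-substitute: x_3 = -1.7411/4.1499 = -0.4195.
x_2 = (-0.8119 − 2.1859·(-0.4195))/4.5748 = 0.0230.
x_1 = (1.0690 + 4.0089·0.0230 + 0.0000·(-0.4195))/3.7417 = 0.3103.

x = (0.3103, 0.0230, -0.4195)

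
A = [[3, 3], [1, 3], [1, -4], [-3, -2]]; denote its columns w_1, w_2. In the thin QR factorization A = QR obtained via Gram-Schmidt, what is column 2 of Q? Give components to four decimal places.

q_2 = (0.1695, 0.4331, -0.8851, 0.0188)

w_1 = (3, 1, 1, -3); ‖w_1‖ = 4.4721, so q_1 = (0.6708, 0.2236, 0.2236, -0.6708).
q_1·w_2 = 0.6708·3 + 0.2236·3 + 0.2236·(-4) + (-0.6708)·(-2) = 3.1305.
u_2 = w_2 − 3.1305·q_1 = (0.9000, 2.3000, -4.7000, 0.1000).
‖u_2‖ = 5.3104, so q_2 = (0.1695, 0.4331, -0.8851, 0.0188).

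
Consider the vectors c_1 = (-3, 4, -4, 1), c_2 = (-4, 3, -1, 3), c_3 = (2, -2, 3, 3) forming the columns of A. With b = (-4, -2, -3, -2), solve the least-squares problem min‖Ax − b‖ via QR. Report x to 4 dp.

x = (-0.8994, 0.6967, -1.3120)

c_1 = (-3, 4, -4, 1); ‖c_1‖ = 6.4807, so q_1 = (-0.4629, 0.6172, -0.6172, 0.1543).
q_1·c_2 = (-0.4629)·(-4) + 0.6172·3 + (-0.6172)·(-1) + 0.1543·3 = 4.7834.
u_2 = c_2 − 4.7834·q_1 = (-1.7857, 0.0476, 1.9524, 2.2619).
‖u_2‖ = 3.4812, so q_2 = (-0.5130, 0.0137, 0.5608, 0.6497).
q_1·c_3 = (-0.4629)·2 + 0.6172·(-2) + (-0.6172)·3 + 0.1543·3 = -3.5490; q_2·c_3 = (-0.5130)·2 + 0.0137·(-2) + 0.5608·3 + 0.6497·3 = 2.5784.
u_3 = c_3 + 3.5490·q_1 − 2.5784·q_2 = (1.6798, 0.1552, -0.6365, 1.8723).
‖u_3‖ = 2.5993, so q_3 = (0.6462, 0.0597, -0.2449, 0.7203).
Qᵀb = (2.1602, -0.9575, -3.4103).
Back-substitute: x_3 = -3.4103/2.5993 = -1.3120.
x_2 = (-0.9575 − 2.5784·(-1.3120))/3.4812 = 0.6967.
x_1 = (2.1602 − 4.7834·0.6967 + 3.5490·(-1.3120))/6.4807 = -0.8994.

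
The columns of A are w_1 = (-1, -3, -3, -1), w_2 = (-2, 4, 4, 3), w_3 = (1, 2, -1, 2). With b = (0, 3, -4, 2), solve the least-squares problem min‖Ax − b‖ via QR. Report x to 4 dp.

x = (0.7867, 0.1733, 1.7333)

w_1 = (-1, -3, -3, -1); ‖w_1‖ = 4.4721, so q_1 = (-0.2236, -0.6708, -0.6708, -0.2236).
q_1·w_2 = (-0.2236)·(-2) + (-0.6708)·4 + (-0.6708)·4 + (-0.2236)·3 = -5.5902.
u_2 = w_2 + 5.5902·q_1 = (-3.2500, 0.2500, 0.2500, 1.7500).
‖u_2‖ = 3.7081, so q_2 = (-0.8765, 0.0674, 0.0674, 0.4719).
q_1·w_3 = (-0.2236)·1 + (-0.6708)·2 + (-0.6708)·(-1) + (-0.2236)·2 = -1.3416; q_2·w_3 = (-0.8765)·1 + 0.0674·2 + 0.0674·(-1) + 0.4719·2 = 0.1348.
u_3 = w_3 + 1.3416·q_1 − 0.1348·q_2 = (0.8182, 1.0909, -1.9091, 1.6364).
‖u_3‖ = 2.8604, so q_3 = (0.2860, 0.3814, -0.6674, 0.5721).
Qᵀb = (0.2236, 0.8765, 4.9580).
Back-substitute: x_3 = 4.9580/2.8604 = 1.7333.
x_2 = (0.8765 − 0.1348·1.7333)/3.7081 = 0.1733.
x_1 = (0.2236 + 5.5902·0.1733 + 1.3416·1.7333)/4.4721 = 0.7867.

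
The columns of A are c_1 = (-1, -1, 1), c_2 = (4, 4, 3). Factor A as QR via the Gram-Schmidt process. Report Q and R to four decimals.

c_1 = (-1, -1, 1); ‖c_1‖ = 1.7321, so e_1 = (-0.5774, -0.5774, 0.5774).
e_1·c_2 = (-0.5774)·4 + (-0.5774)·4 + 0.5774·3 = -2.8868.
u_2 = c_2 + 2.8868·e_1 = (2.3333, 2.3333, 4.6667).
‖u_2‖ = 5.7155, so e_2 = (0.4082, 0.4082, 0.8165).

Q = [[-0.5774, 0.4082], [-0.5774, 0.4082], [0.5774, 0.8165]], R = [[1.7321, -2.8868], [0.0000, 5.7155]]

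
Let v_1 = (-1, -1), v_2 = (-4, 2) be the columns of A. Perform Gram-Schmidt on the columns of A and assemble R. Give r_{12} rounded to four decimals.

r_{12} = 1.4142

e_1 = v_1/‖v_1‖ = (-1, -1)/1.4142 = (-0.7071, -0.7071).
r_{12} = e_1·v_2 = 1.4142.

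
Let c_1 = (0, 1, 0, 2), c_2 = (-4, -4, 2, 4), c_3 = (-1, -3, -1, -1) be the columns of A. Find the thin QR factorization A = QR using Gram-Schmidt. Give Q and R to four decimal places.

c_1 = (0, 1, 0, 2); ‖c_1‖ = 2.2361, so q_1 = (0.0000, 0.4472, 0.0000, 0.8944).
q_1·c_2 = 0.0000·(-4) + 0.4472·(-4) + 0.0000·2 + 0.8944·4 = 1.7889.
u_2 = c_2 − 1.7889·q_1 = (-4.0000, -4.8000, 2.0000, 2.4000).
‖u_2‖ = 6.9857, so q_2 = (-0.5726, -0.6871, 0.2863, 0.3436).
q_1·c_3 = 0.0000·(-1) + 0.4472·(-3) + 0.0000·(-1) + 0.8944·(-1) = -2.2361; q_2·c_3 = (-0.5726)·(-1) + (-0.6871)·(-3) + 0.2863·(-1) + 0.3436·(-1) = 2.0041.
u_3 = c_3 + 2.2361·q_1 − 2.0041·q_2 = (0.1475, -0.6230, -1.5738, 0.3115).
‖u_3‖ = 1.7273, so q_3 = (0.0854, -0.3606, -0.9111, 0.1803).

Q = [[0.0000, -0.5726, 0.0854], [0.4472, -0.6871, -0.3606], [0.0000, 0.2863, -0.9111], [0.8944, 0.3436, 0.1803]], R = [[2.2361, 1.7889, -2.2361], [0.0000, 6.9857, 2.0041], [0.0000, 0.0000, 1.7273]]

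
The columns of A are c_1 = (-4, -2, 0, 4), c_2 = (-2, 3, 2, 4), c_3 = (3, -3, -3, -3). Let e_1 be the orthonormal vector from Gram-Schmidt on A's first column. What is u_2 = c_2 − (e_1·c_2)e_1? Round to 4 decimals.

c_1 = (-4, -2, 0, 4); ‖c_1‖ = 6.0000, so e_1 = (-0.6667, -0.3333, 0.0000, 0.6667).
e_1·c_2 = (-0.6667)·(-2) + (-0.3333)·3 + 0.0000·2 + 0.6667·4 = 3.0000.
u_2 = c_2 − 3.0000·e_1 = (0.0000, 4.0000, 2.0000, 2.0000).

u_2 = (0.0000, 4.0000, 2.0000, 2.0000)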